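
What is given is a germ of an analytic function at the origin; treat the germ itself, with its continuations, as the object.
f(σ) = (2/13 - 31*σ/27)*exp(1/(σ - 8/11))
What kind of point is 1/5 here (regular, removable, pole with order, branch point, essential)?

The point is a regular point.

There is no denominator, hence no pole anywhere.
The essential point of exp(1/(σ - (8/11))) is 8/11, not 1/5.
So the germ continues analytically to 1/5.


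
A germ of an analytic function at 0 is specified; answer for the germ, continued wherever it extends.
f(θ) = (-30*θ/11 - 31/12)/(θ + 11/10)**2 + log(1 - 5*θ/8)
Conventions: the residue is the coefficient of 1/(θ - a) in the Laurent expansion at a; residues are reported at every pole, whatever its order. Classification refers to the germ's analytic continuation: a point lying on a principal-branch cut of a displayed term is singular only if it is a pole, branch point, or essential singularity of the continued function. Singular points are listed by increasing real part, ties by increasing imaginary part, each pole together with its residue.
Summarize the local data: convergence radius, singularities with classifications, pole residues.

Denominator factor (θ + 11/10)^2: pole of order 2 at -11/10, modulus 11/10.
Branch term (1)*log(1 - θ/(8/5)): its argument vanishes at θ = 8/5, a logarithmic branch point, modulus 8/5.
The radius of convergence is the smallest modulus among the singular points: 11/10.
The branch term is analytic at -11/10 and contributes nothing to the residue; only the rational part matters.
At the order-2 pole -11/10 set g(θ) = (θ - (-11/10))^2*(rational part) = -30*θ/11 - 31/12.
Order-2 pole: residue = g'(a); g'(-11/10) = -30/11, so the residue is -30/11.
List the singular points by increasing real part (a conjugate pair: the negative imaginary part first).

Radius of convergence at 0: 11/10.
At -11/10: a pole of order 2; residue -30/11.
At 8/5: a logarithmic branch point.


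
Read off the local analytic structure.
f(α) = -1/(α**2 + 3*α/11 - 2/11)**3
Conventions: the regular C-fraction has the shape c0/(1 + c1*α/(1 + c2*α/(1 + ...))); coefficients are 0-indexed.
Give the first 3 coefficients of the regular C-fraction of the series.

Taylor coefficients (expand at 0): a_0 = 1331/8, a_1 = 11979/16, a_2 = 19965/4.
c0 = a_0 = 1331/8. Peel one level at a time: if S = 1 + c*α/S' with S'(0) = 1, then c is the α-coefficient of S and S' = c*α/(S - 1).
S_1 = c0/f = 1 + (-9/2)*α + (-39/4)*α^2 + ...; c1 = -9/2.
S_2 = c1*α/(S_1 - 1) = 1 + (-13/6)*α + ...; c2 = -13/6.

The regular C-fraction coefficients are [1331/8, -9/2, -13/6].


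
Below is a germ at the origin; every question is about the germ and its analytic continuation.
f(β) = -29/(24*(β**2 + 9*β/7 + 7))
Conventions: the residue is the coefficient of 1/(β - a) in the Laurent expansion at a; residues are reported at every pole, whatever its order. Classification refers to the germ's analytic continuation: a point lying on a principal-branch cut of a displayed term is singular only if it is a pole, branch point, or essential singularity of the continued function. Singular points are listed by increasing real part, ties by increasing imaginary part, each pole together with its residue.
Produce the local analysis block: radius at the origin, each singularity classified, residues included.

Denominator factor (β**2 + 9*β/7 + 7): discriminant -1291/49, complex-conjugate roots (-9/14) + ((1/14)*sqrt(1291))*i and (-9/14) - ((1/14)*sqrt(1291))*i; poles of order 1, moduli sqrt(7) and sqrt(7).
The radius of convergence is the smallest modulus among the singular points: sqrt(7).
The factor β**2 + 9*β/7 + 7 splits as (β - a)(β - a') with a = (-9/14) - ((1/14)*sqrt(1291))*i, a' = (-9/14) + ((1/14)*sqrt(1291))*i. At the order-1 pole a set g(β) = (β - a)*f(β) = [-29/24] / (β - a').
Simple pole: residue = g(a) at a = (-9/14) - ((1/14)*sqrt(1291))*i, which is -((203/30984)*sqrt(1291))*i.
The factor β**2 + 9*β/7 + 7 splits as (β - a)(β - a') with a = (-9/14) + ((1/14)*sqrt(1291))*i, a' = (-9/14) - ((1/14)*sqrt(1291))*i. At the order-1 pole a set g(β) = (β - a)*f(β) = [-29/24] / (β - a').
Simple pole: residue = g(a) at a = (-9/14) + ((1/14)*sqrt(1291))*i, which is ((203/30984)*sqrt(1291))*i.
List the singular points by increasing real part (a conjugate pair: the negative imaginary part first).

Radius of convergence at 0: sqrt(7).
At (-9/14) - ((1/14)*sqrt(1291))*i: a pole of order 1; residue -((203/30984)*sqrt(1291))*i.
At (-9/14) + ((1/14)*sqrt(1291))*i: a pole of order 1; residue ((203/30984)*sqrt(1291))*i.


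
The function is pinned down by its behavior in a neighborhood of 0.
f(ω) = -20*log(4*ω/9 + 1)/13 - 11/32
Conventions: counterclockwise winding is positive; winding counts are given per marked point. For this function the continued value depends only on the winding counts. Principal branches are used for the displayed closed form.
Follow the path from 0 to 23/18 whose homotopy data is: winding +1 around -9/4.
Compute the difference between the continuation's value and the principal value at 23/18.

The rational part is single-valued and drops out of the difference; each branch term changes only by its own monodromy.
(-20/13)*log(1 - ω/(-9/4)): each positive loop around -9/4 adds 2*pi*i to the log, so winding +1 contributes (-20/13)*(1)*2*pi*i = -(40/13)*pi*i.
Summing the contributions at ω = 23/18 gives -(40/13)*pi*i.

Continued minus principal equals -(40/13)*pi*i.


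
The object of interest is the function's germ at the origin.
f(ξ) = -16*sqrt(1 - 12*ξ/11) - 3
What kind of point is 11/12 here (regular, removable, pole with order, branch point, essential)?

The point is an algebraic (square-root) branch point.

The term (-16)*sqrt(1 - ξ/(11/12)) has argument 1 - 11/12/(11/12) = 0 at 11/12: a square-root (algebraic, two-sheeted) branch point; the remaining terms are analytic or single-valued there.


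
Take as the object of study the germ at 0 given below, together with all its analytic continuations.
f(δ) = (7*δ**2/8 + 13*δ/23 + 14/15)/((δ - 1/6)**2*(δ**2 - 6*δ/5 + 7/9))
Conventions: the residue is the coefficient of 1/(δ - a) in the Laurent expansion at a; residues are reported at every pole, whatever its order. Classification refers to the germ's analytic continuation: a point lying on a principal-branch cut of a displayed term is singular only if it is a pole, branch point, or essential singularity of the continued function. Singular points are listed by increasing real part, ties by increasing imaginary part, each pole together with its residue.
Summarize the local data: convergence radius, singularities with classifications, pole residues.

Radius of convergence at 0: 1/6.
At 1/6: a pole of order 2; residue 1065999/273263.
At (3/5) - ((1/15)*sqrt(94))*i: a pole of order 1; residue (-1065999/546526) + ((6791517/102746888)*sqrt(94))*i.
At (3/5) + ((1/15)*sqrt(94))*i: a pole of order 1; residue (-1065999/546526) - ((6791517/102746888)*sqrt(94))*i.

Denominator factor (δ**2 - 6*δ/5 + 7/9): discriminant -376/225, complex-conjugate roots (3/5) + ((1/15)*sqrt(94))*i and (3/5) - ((1/15)*sqrt(94))*i; poles of order 1, moduli (1/3)*sqrt(7) and (1/3)*sqrt(7).
Denominator factor (δ - 1/6)^2: pole of order 2 at 1/6, modulus 1/6.
The radius of convergence is the smallest modulus among the singular points: 1/6.
At the order-2 pole 1/6 set g(δ) = (δ - (1/6))^2*f(δ) = (7*δ**2/8 + 13*δ/23 + 14/15)/(δ**2 - 6*δ/5 + 7/9).
Order-2 pole: residue = g'(a); g'(1/6) = 1065999/273263, so the residue is 1065999/273263.
The factor δ**2 - 6*δ/5 + 7/9 splits as (δ - a)(δ - a') with a = (3/5) - ((1/15)*sqrt(94))*i, a' = (3/5) + ((1/15)*sqrt(94))*i. At the order-1 pole a set g(δ) = (δ - a)*f(δ) = [(7*δ**2/8 + 13*δ/23 + 14/15)/(δ - 1/6)**2] / (δ - a').
Simple pole: residue = g(a) at a = (3/5) - ((1/15)*sqrt(94))*i, which is (-1065999/546526) + ((6791517/102746888)*sqrt(94))*i.
The factor δ**2 - 6*δ/5 + 7/9 splits as (δ - a)(δ - a') with a = (3/5) + ((1/15)*sqrt(94))*i, a' = (3/5) - ((1/15)*sqrt(94))*i. At the order-1 pole a set g(δ) = (δ - a)*f(δ) = [(7*δ**2/8 + 13*δ/23 + 14/15)/(δ - 1/6)**2] / (δ - a').
Simple pole: residue = g(a) at a = (3/5) + ((1/15)*sqrt(94))*i, which is (-1065999/546526) - ((6791517/102746888)*sqrt(94))*i.
List the singular points by increasing real part (a conjugate pair: the negative imaginary part first).


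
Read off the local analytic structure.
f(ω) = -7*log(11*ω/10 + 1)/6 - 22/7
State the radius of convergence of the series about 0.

The radius of convergence is 10/11.

Branch term (-7/6)*log(1 - ω/(-10/11)): its argument vanishes at ω = -10/11, a logarithmic branch point, modulus 10/11.
The radius of convergence is the smallest modulus among the singular points: 10/11.


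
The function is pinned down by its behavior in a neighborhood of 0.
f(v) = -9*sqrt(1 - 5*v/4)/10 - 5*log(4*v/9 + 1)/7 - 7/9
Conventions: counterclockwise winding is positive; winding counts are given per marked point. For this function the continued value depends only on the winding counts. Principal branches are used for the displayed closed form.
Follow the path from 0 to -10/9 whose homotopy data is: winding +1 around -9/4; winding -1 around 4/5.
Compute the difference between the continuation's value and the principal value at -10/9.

Continued minus principal equals ((3/10)*sqrt(86)) - ((10/7)*pi)*i.

The rational part is single-valued and drops out of the difference; each branch term changes only by its own monodromy.
(-9/10)*sqrt(1 - v/(4/5)): winding -1 is odd, the square root flips sign, contributing -2*(-9/10)*sqrt(1 - (-10/9)/(4/5)) = -2*(-9/10)*sqrt(43/18) = (3/10)*sqrt(86).
(-5/7)*log(1 - v/(-9/4)): each positive loop around -9/4 adds 2*pi*i to the log, so winding +1 contributes (-5/7)*(1)*2*pi*i = -(10/7)*pi*i.
Summing the contributions at v = -10/9 gives ((3/10)*sqrt(86)) - ((10/7)*pi)*i.


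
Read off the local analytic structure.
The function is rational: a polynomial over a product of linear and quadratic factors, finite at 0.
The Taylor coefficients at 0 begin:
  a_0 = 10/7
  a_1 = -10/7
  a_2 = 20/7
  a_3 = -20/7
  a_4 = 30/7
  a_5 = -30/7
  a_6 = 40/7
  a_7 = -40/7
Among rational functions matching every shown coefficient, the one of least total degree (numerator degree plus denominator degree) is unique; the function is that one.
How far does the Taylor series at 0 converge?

The radius of convergence is 1.

No rational of total degree below 3 reproduces all 8 coefficients; solving the [0/3] Pade equations on them gives f(μ) = -10/(7*(μ - 1)*(μ + 1)**2), whose expansion matches every shown term.
Denominator factor (μ - 1): pole of order 1 at 1, modulus 1.
Denominator factor (μ + 1)^2: pole of order 2 at -1, modulus 1.
The radius of convergence is the smallest modulus among the singular points: 1.


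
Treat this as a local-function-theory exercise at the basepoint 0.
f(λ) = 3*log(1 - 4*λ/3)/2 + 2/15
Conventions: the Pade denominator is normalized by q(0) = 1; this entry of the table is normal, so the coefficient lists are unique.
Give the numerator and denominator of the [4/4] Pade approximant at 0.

Taylor coefficients needed (expand at 0): a_0 = 2/15, a_1 = -2, a_2 = -4/3, a_3 = -32/27, a_4 = -32/27, a_5 = -512/405, a_6 = -1024/729, a_7 = -8192/5103, a_8 = -4096/2187.
Write the denominator as Q(λ) = 1 + q1*λ + q2*λ^2 + q3*λ^3 + q4*λ^4. Requiring Q*f - P = O(λ^9) with deg P <= 4 kills the coefficients of λ^5..λ^8 in Q*f:
  λ^5: a_5 + q1*a_4 + q2*a_3 + q3*a_2 + q4*a_1 = 0, i.e. -512/405 + (-32/27)*q1 + (-32/27)*q2 + (-4/3)*q3 + (-2)*q4 = 0.
  λ^6: a_6 + q1*a_5 + q2*a_4 + q3*a_3 + q4*a_2 = 0, i.e. -1024/729 + (-512/405)*q1 + (-32/27)*q2 + (-32/27)*q3 + (-4/3)*q4 = 0.
  λ^7: a_7 + q1*a_6 + q2*a_5 + q3*a_4 + q4*a_3 = 0, i.e. -8192/5103 + (-1024/729)*q1 + (-512/405)*q2 + (-32/27)*q3 + (-32/27)*q4 = 0.
  λ^8: a_8 + q1*a_7 + q2*a_6 + q3*a_5 + q4*a_4 = 0, i.e. -4096/2187 + (-8192/5103)*q1 + (-1024/729)*q2 + (-512/405)*q3 + (-32/27)*q4 = 0.
Solving this linear system: q1 = -8/3, q2 = 16/7, q3 = -128/189, q4 = 128/2835.
The numerator is Q*f truncated at degree 4: P0 = a_0 = 2/15; P1 = a_1 + q1*a_0 = -106/45; P2 = a_2 + q1*a_1 + q2*a_0 = 452/105; P3 = a_3 + q1*a_2 + q2*a_1 + q3*a_0 = -928/405; P4 = a_4 + q1*a_3 + q2*a_2 + q3*a_1 + q4*a_0 = 12256/42525.

The Pade approximant has numerator coefficients [2/15, -106/45, 452/105, -928/405, 12256/42525]; denominator coefficients [1, -8/3, 16/7, -128/189, 128/2835].


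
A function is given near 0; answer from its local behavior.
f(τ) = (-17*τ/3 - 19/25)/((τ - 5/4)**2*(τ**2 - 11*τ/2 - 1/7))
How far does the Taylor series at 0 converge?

Denominator factor (τ - 5/4)^2: pole of order 2 at 5/4, modulus 5/4.
Denominator factor (τ**2 - 11*τ/2 - 1/7): discriminant 863/28, real irrational roots 11/4 + (1/28)*sqrt(6041) and 11/4 - (1/28)*sqrt(6041); poles of order 1, moduli 11/4 + (1/28)*sqrt(6041) and -11/4 + (1/28)*sqrt(6041).
The radius of convergence is the smallest modulus among the singular points: -11/4 + (1/28)*sqrt(6041).

The radius of convergence is -11/4 + (1/28)*sqrt(6041).


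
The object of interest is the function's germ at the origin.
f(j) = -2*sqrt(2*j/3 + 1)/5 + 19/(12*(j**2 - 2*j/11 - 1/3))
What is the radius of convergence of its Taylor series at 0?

Denominator factor (j**2 - 2*j/11 - 1/3): discriminant 496/363, real irrational roots 1/11 + (2/33)*sqrt(93) and 1/11 - (2/33)*sqrt(93); poles of order 1, moduli 1/11 + (2/33)*sqrt(93) and -1/11 + (2/33)*sqrt(93).
Branch term (-2/5)*sqrt(1 - j/(-3/2)): its argument vanishes at j = -3/2, a square-root branch point, modulus 3/2.
The radius of convergence is the smallest modulus among the singular points: -1/11 + (2/33)*sqrt(93).

The radius of convergence is -1/11 + (2/33)*sqrt(93).


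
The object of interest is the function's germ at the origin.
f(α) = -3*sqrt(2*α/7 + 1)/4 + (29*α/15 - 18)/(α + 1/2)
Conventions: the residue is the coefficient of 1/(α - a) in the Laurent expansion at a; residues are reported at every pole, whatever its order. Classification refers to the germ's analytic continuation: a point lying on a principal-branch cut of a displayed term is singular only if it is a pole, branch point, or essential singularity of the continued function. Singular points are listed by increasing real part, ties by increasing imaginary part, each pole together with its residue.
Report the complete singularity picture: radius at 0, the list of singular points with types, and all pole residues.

Radius of convergence at 0: 1/2.
At -7/2: an algebraic (square-root) branch point.
At -1/2: a pole of order 1; residue -569/30.

Denominator factor (α + 1/2): pole of order 1 at -1/2, modulus 1/2.
Branch term (-3/4)*sqrt(1 - α/(-7/2)): its argument vanishes at α = -7/2, a square-root branch point, modulus 7/2.
The radius of convergence is the smallest modulus among the singular points: 1/2.
The branch term is analytic at -1/2 and contributes nothing to the residue; only the rational part matters.
At the order-1 pole -1/2 set g(α) = (α - (-1/2))*(rational part) = 29*α/15 - 18.
Simple pole: residue = g(a) at a = -1/2, which is -569/30.
List the singular points by increasing real part (a conjugate pair: the negative imaginary part first).


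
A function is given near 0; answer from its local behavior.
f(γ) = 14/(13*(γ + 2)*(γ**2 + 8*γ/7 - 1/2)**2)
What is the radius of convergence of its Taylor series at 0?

Denominator factor (γ**2 + 8*γ/7 - 1/2)^2: discriminant 162/49, real irrational roots -4/7 + (9/14)*sqrt(2) and -4/7 - (9/14)*sqrt(2); poles of order 2, moduli -4/7 + (9/14)*sqrt(2) and 4/7 + (9/14)*sqrt(2).
Denominator factor (γ + 2): pole of order 1 at -2, modulus 2.
The radius of convergence is the smallest modulus among the singular points: -4/7 + (9/14)*sqrt(2).

The radius of convergence is -4/7 + (9/14)*sqrt(2).


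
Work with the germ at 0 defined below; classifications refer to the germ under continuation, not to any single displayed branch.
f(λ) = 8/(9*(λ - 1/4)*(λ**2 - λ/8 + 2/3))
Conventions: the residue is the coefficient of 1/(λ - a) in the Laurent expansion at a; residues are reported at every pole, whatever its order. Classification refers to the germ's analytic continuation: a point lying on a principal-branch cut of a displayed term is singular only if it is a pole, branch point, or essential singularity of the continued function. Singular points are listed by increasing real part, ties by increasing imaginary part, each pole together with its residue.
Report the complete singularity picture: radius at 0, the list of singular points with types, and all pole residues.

Radius of convergence at 0: 1/4.
At (1/16) - ((1/48)*sqrt(1527))*i: a pole of order 1; residue (-128/201) - ((128/34103)*sqrt(1527))*i.
At (1/16) + ((1/48)*sqrt(1527))*i: a pole of order 1; residue (-128/201) + ((128/34103)*sqrt(1527))*i.
At 1/4: a pole of order 1; residue 256/201.

Denominator factor (λ - 1/4): pole of order 1 at 1/4, modulus 1/4.
Denominator factor (λ**2 - λ/8 + 2/3): discriminant -509/192, complex-conjugate roots (1/16) + ((1/48)*sqrt(1527))*i and (1/16) - ((1/48)*sqrt(1527))*i; poles of order 1, moduli (1/3)*sqrt(6) and (1/3)*sqrt(6).
The radius of convergence is the smallest modulus among the singular points: 1/4.
The factor λ**2 - λ/8 + 2/3 splits as (λ - a)(λ - a') with a = (1/16) - ((1/48)*sqrt(1527))*i, a' = (1/16) + ((1/48)*sqrt(1527))*i. At the order-1 pole a set g(λ) = (λ - a)*f(λ) = [8/(9*(λ - 1/4))] / (λ - a').
Simple pole: residue = g(a) at a = (1/16) - ((1/48)*sqrt(1527))*i, which is (-128/201) - ((128/34103)*sqrt(1527))*i.
The factor λ**2 - λ/8 + 2/3 splits as (λ - a)(λ - a') with a = (1/16) + ((1/48)*sqrt(1527))*i, a' = (1/16) - ((1/48)*sqrt(1527))*i. At the order-1 pole a set g(λ) = (λ - a)*f(λ) = [8/(9*(λ - 1/4))] / (λ - a').
Simple pole: residue = g(a) at a = (1/16) + ((1/48)*sqrt(1527))*i, which is (-128/201) + ((128/34103)*sqrt(1527))*i.
At the order-1 pole 1/4 set g(λ) = (λ - (1/4))*f(λ) = 8/(9*(λ**2 - λ/8 + 2/3)).
Simple pole: residue = g(a) at a = 1/4, which is 256/201.
List the singular points by increasing real part (a conjugate pair: the negative imaginary part first).


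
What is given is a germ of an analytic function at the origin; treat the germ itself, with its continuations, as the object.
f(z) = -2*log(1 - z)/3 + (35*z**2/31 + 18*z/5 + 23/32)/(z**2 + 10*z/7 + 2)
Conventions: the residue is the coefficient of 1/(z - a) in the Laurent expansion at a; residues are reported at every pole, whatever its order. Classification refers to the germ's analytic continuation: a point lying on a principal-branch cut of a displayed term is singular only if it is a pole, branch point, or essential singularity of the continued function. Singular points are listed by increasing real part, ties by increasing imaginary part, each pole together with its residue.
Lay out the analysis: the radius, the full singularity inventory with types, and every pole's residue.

Radius of convergence at 0: 1.
At (-5/7) - ((1/7)*sqrt(73))*i: a pole of order 1; residue (154/155) - ((20545/144832)*sqrt(73))*i.
At (-5/7) + ((1/7)*sqrt(73))*i: a pole of order 1; residue (154/155) + ((20545/144832)*sqrt(73))*i.
At 1: a logarithmic branch point.

Denominator factor (z**2 + 10*z/7 + 2): discriminant -292/49, complex-conjugate roots (-5/7) + ((1/7)*sqrt(73))*i and (-5/7) - ((1/7)*sqrt(73))*i; poles of order 1, moduli sqrt(2) and sqrt(2).
Branch term (-2/3)*log(1 - z/(1)): its argument vanishes at z = 1, a logarithmic branch point, modulus 1.
The radius of convergence is the smallest modulus among the singular points: 1.
The branch term is analytic at (-5/7) - ((1/7)*sqrt(73))*i and contributes nothing to the residue; only the rational part matters.
The factor z**2 + 10*z/7 + 2 splits as (z - a)(z - a') with a = (-5/7) - ((1/7)*sqrt(73))*i, a' = (-5/7) + ((1/7)*sqrt(73))*i. At the order-1 pole a set g(z) = (z - a)*(rational part) = [35*z**2/31 + 18*z/5 + 23/32] / (z - a').
Simple pole: residue = g(a) at a = (-5/7) - ((1/7)*sqrt(73))*i, which is (154/155) - ((20545/144832)*sqrt(73))*i.
The branch term is analytic at (-5/7) + ((1/7)*sqrt(73))*i and contributes nothing to the residue; only the rational part matters.
The factor z**2 + 10*z/7 + 2 splits as (z - a)(z - a') with a = (-5/7) + ((1/7)*sqrt(73))*i, a' = (-5/7) - ((1/7)*sqrt(73))*i. At the order-1 pole a set g(z) = (z - a)*(rational part) = [35*z**2/31 + 18*z/5 + 23/32] / (z - a').
Simple pole: residue = g(a) at a = (-5/7) + ((1/7)*sqrt(73))*i, which is (154/155) + ((20545/144832)*sqrt(73))*i.
List the singular points by increasing real part (a conjugate pair: the negative imaginary part first).


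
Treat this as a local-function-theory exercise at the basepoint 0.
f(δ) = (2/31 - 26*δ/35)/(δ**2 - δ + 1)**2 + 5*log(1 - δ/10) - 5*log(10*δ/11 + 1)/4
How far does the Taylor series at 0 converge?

The radius of convergence is 1.

Denominator factor (δ**2 - δ + 1)^2: discriminant -3, complex-conjugate roots (1/2) + ((1/2)*sqrt(3))*i and (1/2) - ((1/2)*sqrt(3))*i; poles of order 2, moduli 1 and 1.
Branch term (5)*log(1 - δ/(10)): its argument vanishes at δ = 10, a logarithmic branch point, modulus 10.
Branch term (-5/4)*log(1 - δ/(-11/10)): its argument vanishes at δ = -11/10, a logarithmic branch point, modulus 11/10.
The radius of convergence is the smallest modulus among the singular points: 1.


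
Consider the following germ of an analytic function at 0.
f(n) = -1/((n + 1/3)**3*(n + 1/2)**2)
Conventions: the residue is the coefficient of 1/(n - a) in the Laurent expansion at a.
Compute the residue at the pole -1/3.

At the order-3 pole -1/3 set g(n) = (n - (-1/3))^3*f(n) = -1/(n + 1/2)**2.
Order-3 pole: residue = g''(a)/2; g''(-1/3) = -7776, so the residue is -3888.

The residue is -3888.


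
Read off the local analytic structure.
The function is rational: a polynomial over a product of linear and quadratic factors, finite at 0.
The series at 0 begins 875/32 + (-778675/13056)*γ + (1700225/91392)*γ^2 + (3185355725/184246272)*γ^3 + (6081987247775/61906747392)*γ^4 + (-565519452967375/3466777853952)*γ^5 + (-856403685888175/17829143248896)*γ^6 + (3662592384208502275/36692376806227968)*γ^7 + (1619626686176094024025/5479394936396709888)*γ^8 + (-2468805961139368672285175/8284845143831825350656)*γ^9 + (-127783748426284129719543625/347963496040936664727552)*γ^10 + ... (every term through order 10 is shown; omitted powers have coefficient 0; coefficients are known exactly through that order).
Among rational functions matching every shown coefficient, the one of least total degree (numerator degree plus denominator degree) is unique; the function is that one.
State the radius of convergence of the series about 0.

No rational of total degree below 9 reproduces all 11 coefficients; solving the [2/7] Pade equations on them gives f(γ) = (-11*γ**2/12 - 11*γ/17 + 20)/((γ + 8/7)**3*(γ**2 - γ/6 + 7/10)**2), whose expansion matches every shown term.
Denominator factor (γ**2 - γ/6 + 7/10)^2: discriminant -499/180, complex-conjugate roots (1/12) + ((1/60)*sqrt(2495))*i and (1/12) - ((1/60)*sqrt(2495))*i; poles of order 2, moduli (1/10)*sqrt(70) and (1/10)*sqrt(70).
Denominator factor (γ + 8/7)^3: pole of order 3 at -8/7, modulus 8/7.
The radius of convergence is the smallest modulus among the singular points: (1/10)*sqrt(70).

The radius of convergence is (1/10)*sqrt(70).


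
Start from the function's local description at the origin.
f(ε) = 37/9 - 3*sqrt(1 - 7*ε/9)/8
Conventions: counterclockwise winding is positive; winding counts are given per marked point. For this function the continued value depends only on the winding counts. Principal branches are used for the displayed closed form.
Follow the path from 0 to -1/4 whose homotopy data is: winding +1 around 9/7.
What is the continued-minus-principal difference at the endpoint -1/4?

Continued minus principal equals (1/8)*sqrt(43).

The rational part is single-valued and drops out of the difference; each branch term changes only by its own monodromy.
(-3/8)*sqrt(1 - ε/(9/7)): winding +1 is odd, the square root flips sign, contributing -2*(-3/8)*sqrt(1 - (-1/4)/(9/7)) = -2*(-3/8)*sqrt(43/36) = (1/8)*sqrt(43).
Summing the contributions at ε = -1/4 gives (1/8)*sqrt(43).


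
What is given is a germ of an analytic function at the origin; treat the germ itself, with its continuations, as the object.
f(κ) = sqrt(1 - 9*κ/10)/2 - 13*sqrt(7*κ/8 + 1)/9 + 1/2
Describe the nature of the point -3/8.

There is no denominator, hence no pole anywhere.
Branch term sqrt(1 - κ/(-8/7)): argument at -3/8 is 43/64, nonzero, so -3/8 is not its branch point (a point on a principal cut is still regular for the continued germ).
Branch term sqrt(1 - κ/(10/9)): argument at -3/8 is 107/80, nonzero, so -3/8 is not its branch point (a point on a principal cut is still regular for the continued germ).
So the germ continues analytically to -3/8.

The point is a regular point.


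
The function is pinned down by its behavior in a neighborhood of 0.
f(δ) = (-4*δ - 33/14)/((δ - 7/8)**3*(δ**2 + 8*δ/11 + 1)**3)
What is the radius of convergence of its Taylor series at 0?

The radius of convergence is 7/8.

Denominator factor (δ**2 + 8*δ/11 + 1)^3: discriminant -420/121, complex-conjugate roots (-4/11) + ((1/11)*sqrt(105))*i and (-4/11) - ((1/11)*sqrt(105))*i; poles of order 3, moduli 1 and 1.
Denominator factor (δ - 7/8)^3: pole of order 3 at 7/8, modulus 7/8.
The radius of convergence is the smallest modulus among the singular points: 7/8.


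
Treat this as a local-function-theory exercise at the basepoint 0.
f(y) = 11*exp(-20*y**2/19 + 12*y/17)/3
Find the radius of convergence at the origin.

The factor exp(-20*y**2/19 + 12*y/17) is entire and contributes no finite singular point.
The polynomial part has no poles.
No finite singular points: the Taylor series at 0 converges everywhere.

The radius of convergence is infinite.


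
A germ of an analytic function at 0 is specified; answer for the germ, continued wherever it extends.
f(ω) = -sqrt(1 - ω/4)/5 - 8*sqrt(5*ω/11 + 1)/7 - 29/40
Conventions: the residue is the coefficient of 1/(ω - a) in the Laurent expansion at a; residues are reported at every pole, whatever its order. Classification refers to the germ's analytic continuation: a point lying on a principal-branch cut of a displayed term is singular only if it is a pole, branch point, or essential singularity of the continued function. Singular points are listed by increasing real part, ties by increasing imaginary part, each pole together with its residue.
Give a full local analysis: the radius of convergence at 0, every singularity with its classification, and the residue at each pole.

Branch term (-1/5)*sqrt(1 - ω/(4)): its argument vanishes at ω = 4, a square-root branch point, modulus 4.
Branch term (-8/7)*sqrt(1 - ω/(-11/5)): its argument vanishes at ω = -11/5, a square-root branch point, modulus 11/5.
The radius of convergence is the smallest modulus among the singular points: 11/5.
List the singular points by increasing real part (a conjugate pair: the negative imaginary part first).

Radius of convergence at 0: 11/5.
At -11/5: an algebraic (square-root) branch point.
At 4: an algebraic (square-root) branch point.


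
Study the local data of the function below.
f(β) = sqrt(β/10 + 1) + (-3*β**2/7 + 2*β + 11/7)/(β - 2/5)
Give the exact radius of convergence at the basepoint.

The radius of convergence is 2/5.

Denominator factor (β - 2/5): pole of order 1 at 2/5, modulus 2/5.
Branch term (1)*sqrt(1 - β/(-10)): its argument vanishes at β = -10, a square-root branch point, modulus 10.
The radius of convergence is the smallest modulus among the singular points: 2/5.


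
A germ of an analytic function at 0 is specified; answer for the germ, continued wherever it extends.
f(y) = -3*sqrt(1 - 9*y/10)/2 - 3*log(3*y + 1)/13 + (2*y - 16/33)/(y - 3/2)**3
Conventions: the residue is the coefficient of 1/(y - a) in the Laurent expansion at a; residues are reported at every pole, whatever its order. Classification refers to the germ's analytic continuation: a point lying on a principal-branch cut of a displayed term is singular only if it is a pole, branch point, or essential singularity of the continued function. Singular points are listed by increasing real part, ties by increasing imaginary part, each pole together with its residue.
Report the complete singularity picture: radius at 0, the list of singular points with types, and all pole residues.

Denominator factor (y - 3/2)^3: pole of order 3 at 3/2, modulus 3/2.
Branch term (-3/2)*sqrt(1 - y/(10/9)): its argument vanishes at y = 10/9, a square-root branch point, modulus 10/9.
Branch term (-3/13)*log(1 - y/(-1/3)): its argument vanishes at y = -1/3, a logarithmic branch point, modulus 1/3.
The radius of convergence is the smallest modulus among the singular points: 1/3.
The branch terms are analytic at 3/2 and contribute nothing to the residue; only the rational part matters.
At the order-3 pole 3/2 set g(y) = (y - (3/2))^3*(rational part) = 2*y - 16/33.
Order-3 pole: residue = g''(a)/2; g''(3/2) = 0, so the residue is 0.
List the singular points by increasing real part (a conjugate pair: the negative imaginary part first).

Radius of convergence at 0: 1/3.
At -1/3: a logarithmic branch point.
At 10/9: an algebraic (square-root) branch point.
At 3/2: a pole of order 3; residue 0.


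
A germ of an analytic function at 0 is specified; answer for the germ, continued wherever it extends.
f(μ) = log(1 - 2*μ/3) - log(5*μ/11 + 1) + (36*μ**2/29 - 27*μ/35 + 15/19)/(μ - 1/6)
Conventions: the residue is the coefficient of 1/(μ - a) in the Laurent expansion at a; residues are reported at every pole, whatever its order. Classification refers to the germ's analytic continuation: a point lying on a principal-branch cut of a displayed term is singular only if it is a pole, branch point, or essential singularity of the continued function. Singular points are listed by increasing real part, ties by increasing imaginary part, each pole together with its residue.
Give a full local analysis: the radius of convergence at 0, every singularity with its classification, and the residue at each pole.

Radius of convergence at 0: 1/6.
At -11/5: a logarithmic branch point.
At 1/6: a pole of order 1; residue 26821/38570.
At 3/2: a logarithmic branch point.

Denominator factor (μ - 1/6): pole of order 1 at 1/6, modulus 1/6.
Branch term (-1)*log(1 - μ/(-11/5)): its argument vanishes at μ = -11/5, a logarithmic branch point, modulus 11/5.
Branch term (1)*log(1 - μ/(3/2)): its argument vanishes at μ = 3/2, a logarithmic branch point, modulus 3/2.
The radius of convergence is the smallest modulus among the singular points: 1/6.
The branch terms are analytic at 1/6 and contribute nothing to the residue; only the rational part matters.
At the order-1 pole 1/6 set g(μ) = (μ - (1/6))*(rational part) = 36*μ**2/29 - 27*μ/35 + 15/19.
Simple pole: residue = g(a) at a = 1/6, which is 26821/38570.
List the singular points by increasing real part (a conjugate pair: the negative imaginary part first).


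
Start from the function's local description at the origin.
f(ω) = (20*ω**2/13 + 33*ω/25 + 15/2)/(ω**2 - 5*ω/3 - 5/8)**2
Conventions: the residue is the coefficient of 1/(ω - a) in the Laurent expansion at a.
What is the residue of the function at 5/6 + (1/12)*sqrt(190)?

The residue is -(53622/586625)*sqrt(190).

The factor ω**2 - 5*ω/3 - 5/8 splits as (ω - a)(ω - a') with a = 5/6 + (1/12)*sqrt(190), a' = 5/6 - (1/12)*sqrt(190). At the order-2 pole a set g(ω) = (ω - a)^2*f(ω) = [20*ω**2/13 + 33*ω/25 + 15/2] / (ω - a')^2.
Order-2 pole: residue = g'(a); g'(5/6 + (1/12)*sqrt(190)) = -(53622/586625)*sqrt(190), so the residue is -(53622/586625)*sqrt(190).


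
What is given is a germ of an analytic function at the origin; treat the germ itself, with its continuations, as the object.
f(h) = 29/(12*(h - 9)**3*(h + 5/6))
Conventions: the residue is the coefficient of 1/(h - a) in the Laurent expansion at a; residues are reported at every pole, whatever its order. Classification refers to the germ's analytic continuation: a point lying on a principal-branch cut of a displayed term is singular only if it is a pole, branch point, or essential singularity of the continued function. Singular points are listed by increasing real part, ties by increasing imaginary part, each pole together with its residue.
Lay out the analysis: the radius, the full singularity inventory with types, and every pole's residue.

Denominator factor (h + 5/6): pole of order 1 at -5/6, modulus 5/6.
Denominator factor (h - 9)^3: pole of order 3 at 9, modulus 9.
The radius of convergence is the smallest modulus among the singular points: 5/6.
At the order-1 pole -5/6 set g(h) = (h - (-5/6))*f(h) = 29/(12*(h - 9)**3).
Simple pole: residue = g(a) at a = -5/6, which is -522/205379.
At the order-3 pole 9 set g(h) = (h - (9))^3*f(h) = 29/(12*(h + 5/6)).
Order-3 pole: residue = g''(a)/2; g''(9) = 1044/205379, so the residue is 522/205379.
List the singular points by increasing real part (a conjugate pair: the negative imaginary part first).

Radius of convergence at 0: 5/6.
At -5/6: a pole of order 1; residue -522/205379.
At 9: a pole of order 3; residue 522/205379.


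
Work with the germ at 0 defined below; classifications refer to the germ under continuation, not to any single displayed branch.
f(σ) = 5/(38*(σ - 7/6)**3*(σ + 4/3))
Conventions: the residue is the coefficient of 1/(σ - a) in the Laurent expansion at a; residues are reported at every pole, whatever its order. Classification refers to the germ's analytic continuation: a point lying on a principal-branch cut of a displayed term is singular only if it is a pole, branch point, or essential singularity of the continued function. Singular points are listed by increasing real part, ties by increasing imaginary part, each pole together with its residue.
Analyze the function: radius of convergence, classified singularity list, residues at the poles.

Radius of convergence at 0: 7/6.
At -4/3: a pole of order 1; residue -4/475.
At 7/6: a pole of order 3; residue 4/475.

Denominator factor (σ + 4/3): pole of order 1 at -4/3, modulus 4/3.
Denominator factor (σ - 7/6)^3: pole of order 3 at 7/6, modulus 7/6.
The radius of convergence is the smallest modulus among the singular points: 7/6.
At the order-1 pole -4/3 set g(σ) = (σ - (-4/3))*f(σ) = 5/(38*(σ - 7/6)**3).
Simple pole: residue = g(a) at a = -4/3, which is -4/475.
At the order-3 pole 7/6 set g(σ) = (σ - (7/6))^3*f(σ) = 5/(38*(σ + 4/3)).
Order-3 pole: residue = g''(a)/2; g''(7/6) = 8/475, so the residue is 4/475.
List the singular points by increasing real part (a conjugate pair: the negative imaginary part first).


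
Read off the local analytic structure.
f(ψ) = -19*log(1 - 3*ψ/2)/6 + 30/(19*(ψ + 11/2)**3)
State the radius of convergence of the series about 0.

Denominator factor (ψ + 11/2)^3: pole of order 3 at -11/2, modulus 11/2.
Branch term (-19/6)*log(1 - ψ/(2/3)): its argument vanishes at ψ = 2/3, a logarithmic branch point, modulus 2/3.
The radius of convergence is the smallest modulus among the singular points: 2/3.

The radius of convergence is 2/3.


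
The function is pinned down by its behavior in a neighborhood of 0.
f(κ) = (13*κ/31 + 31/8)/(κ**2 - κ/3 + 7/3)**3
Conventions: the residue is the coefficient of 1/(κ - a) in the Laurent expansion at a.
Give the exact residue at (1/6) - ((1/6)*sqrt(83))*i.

The residue is ((713205/70901588)*sqrt(83))*i.

The factor κ**2 - κ/3 + 7/3 splits as (κ - a)(κ - a') with a = (1/6) - ((1/6)*sqrt(83))*i, a' = (1/6) + ((1/6)*sqrt(83))*i. At the order-3 pole a set g(κ) = (κ - a)^3*f(κ) = [13*κ/31 + 31/8] / (κ - a')^3.
Order-3 pole: residue = g''(a)/2; g''((1/6) - ((1/6)*sqrt(83))*i) = ((713205/35450794)*sqrt(83))*i, so the residue is ((713205/70901588)*sqrt(83))*i.


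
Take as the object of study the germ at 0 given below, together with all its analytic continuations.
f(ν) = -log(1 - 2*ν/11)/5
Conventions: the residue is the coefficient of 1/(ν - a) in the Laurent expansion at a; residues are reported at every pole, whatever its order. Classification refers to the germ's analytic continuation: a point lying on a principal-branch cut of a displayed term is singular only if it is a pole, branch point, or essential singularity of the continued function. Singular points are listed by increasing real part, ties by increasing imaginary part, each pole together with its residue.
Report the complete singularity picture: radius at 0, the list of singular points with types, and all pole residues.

Radius of convergence at 0: 11/2.
At 11/2: a logarithmic branch point.

Branch term (-1/5)*log(1 - ν/(11/2)): its argument vanishes at ν = 11/2, a logarithmic branch point, modulus 11/2.
The radius of convergence is the smallest modulus among the singular points: 11/2.


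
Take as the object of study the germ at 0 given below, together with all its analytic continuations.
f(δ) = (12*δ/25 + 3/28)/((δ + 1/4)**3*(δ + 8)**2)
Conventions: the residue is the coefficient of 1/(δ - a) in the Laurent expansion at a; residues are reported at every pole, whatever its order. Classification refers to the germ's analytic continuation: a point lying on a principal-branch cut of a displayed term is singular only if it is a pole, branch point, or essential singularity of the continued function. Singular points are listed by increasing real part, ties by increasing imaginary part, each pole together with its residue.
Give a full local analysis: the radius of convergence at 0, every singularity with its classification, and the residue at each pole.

Radius of convergence at 0: 1/4.
At -8: a pole of order 2; residue 67008/32323235.
At -1/4: a pole of order 3; residue -67008/32323235.

Denominator factor (δ + 8)^2: pole of order 2 at -8, modulus 8.
Denominator factor (δ + 1/4)^3: pole of order 3 at -1/4, modulus 1/4.
The radius of convergence is the smallest modulus among the singular points: 1/4.
At the order-2 pole -8 set g(δ) = (δ - (-8))^2*f(δ) = (12*δ/25 + 3/28)/(δ + 1/4)**3.
Order-2 pole: residue = g'(a); g'(-8) = 67008/32323235, so the residue is 67008/32323235.
At the order-3 pole -1/4 set g(δ) = (δ - (-1/4))^3*f(δ) = (12*δ/25 + 3/28)/(δ + 8)**2.
Order-3 pole: residue = g''(a)/2; g''(-1/4) = -134016/32323235, so the residue is -67008/32323235.
List the singular points by increasing real part (a conjugate pair: the negative imaginary part first).


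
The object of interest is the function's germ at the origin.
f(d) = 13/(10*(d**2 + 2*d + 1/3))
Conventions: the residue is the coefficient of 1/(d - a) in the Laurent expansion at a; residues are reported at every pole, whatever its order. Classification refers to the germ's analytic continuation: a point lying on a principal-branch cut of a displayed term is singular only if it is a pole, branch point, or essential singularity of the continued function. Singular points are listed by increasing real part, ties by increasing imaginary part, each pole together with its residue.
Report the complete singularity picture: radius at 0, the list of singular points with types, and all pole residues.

Denominator factor (d**2 + 2*d + 1/3): discriminant 8/3, real irrational roots -1 + (1/3)*sqrt(6) and -1 - (1/3)*sqrt(6); poles of order 1, moduli 1 - (1/3)*sqrt(6) and 1 + (1/3)*sqrt(6).
The radius of convergence is the smallest modulus among the singular points: 1 - (1/3)*sqrt(6).
The factor d**2 + 2*d + 1/3 splits as (d - a)(d - a') with a = -1 - (1/3)*sqrt(6), a' = -1 + (1/3)*sqrt(6). At the order-1 pole a set g(d) = (d - a)*f(d) = [13/10] / (d - a').
Simple pole: residue = g(a) at a = -1 - (1/3)*sqrt(6), which is -(13/40)*sqrt(6).
The factor d**2 + 2*d + 1/3 splits as (d - a)(d - a') with a = -1 + (1/3)*sqrt(6), a' = -1 - (1/3)*sqrt(6). At the order-1 pole a set g(d) = (d - a)*f(d) = [13/10] / (d - a').
Simple pole: residue = g(a) at a = -1 + (1/3)*sqrt(6), which is (13/40)*sqrt(6).
List the singular points by increasing real part (a conjugate pair: the negative imaginary part first).

Radius of convergence at 0: 1 - (1/3)*sqrt(6).
At -1 - (1/3)*sqrt(6): a pole of order 1; residue -(13/40)*sqrt(6).
At -1 + (1/3)*sqrt(6): a pole of order 1; residue (13/40)*sqrt(6).
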